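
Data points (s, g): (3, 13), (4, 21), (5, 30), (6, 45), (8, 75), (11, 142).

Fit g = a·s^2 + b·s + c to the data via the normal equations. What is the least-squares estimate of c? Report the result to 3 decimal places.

c = 3.899

Setting ∂/∂a … = 0 gives: 20995·a + 2275·b + 271·c = 24805;  2275·a + 271·b + 37·c = 2705;  271·a + 37·b + 6·c = 326.
(Σs^2·s^2 = 20995, Σs^2·s = 2275, Σs^2 = 271, Σs·s = 271, Σs = 37, Σ1 = 6, Σs^2·g = 24805, Σs·g = 2705, Σg = 326.)
Row-reducing yields a = 36977/31152, b = -16055/31152, c = 20245/5192.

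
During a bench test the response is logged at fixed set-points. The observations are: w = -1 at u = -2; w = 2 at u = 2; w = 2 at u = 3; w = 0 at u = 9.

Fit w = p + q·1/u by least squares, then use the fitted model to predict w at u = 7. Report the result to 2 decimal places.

With design matrix M, MᵀM = [[4, 4/9]; [4/9, 101/162]] and Mᵀw = [3, 13/6]ᵀ.
Determinant 4·(101/162) − (4/9)² = 62/27.
p = (3·(101/162) − (4/9)·(13/6))/(62/27) = 49/124; q = (4·(13/6) − (4/9)·3)/(62/27) = 99/31.
At u = 7: ŵ = (49/124)·(1) + (99/31)·(1/7) = 739/868.

ŵ = 0.85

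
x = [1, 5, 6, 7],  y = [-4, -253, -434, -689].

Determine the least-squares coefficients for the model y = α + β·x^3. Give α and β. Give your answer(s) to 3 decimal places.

With design matrix A, AᵀA = [[4, 685]; [685, 179931]] and Aᵀy = [-1380, -361700]ᵀ.
Δ = 4·179931 − 685² = 250499.
α = ((-1380)·179931 − 685·(-361700))/250499 = -540280/250499; β = (4·(-361700) − 685·(-1380))/250499 = -501500/250499.

α = -2.157, β = -2.002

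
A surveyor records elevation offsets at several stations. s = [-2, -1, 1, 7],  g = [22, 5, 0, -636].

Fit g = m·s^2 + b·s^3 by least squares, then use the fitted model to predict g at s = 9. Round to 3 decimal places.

With design matrix A, AᵀA = [[2419, 16775]; [16775, 117715]] and Aᵀg = [-31071, -218329]ᵀ.
Determinant 2419·117715 − 16775² = 3351960.
m = ((-31071)·117715 − 16775·(-218329))/3351960 = 494621/335196; b = (2419·(-218329) − 16775·(-31071))/3351960 = -3460913/1675980.
At s = 9: ĝ = (494621/335196)·(81) + (-3460913/1675980)·(729) = -64519002/46555.

ĝ = -1385.866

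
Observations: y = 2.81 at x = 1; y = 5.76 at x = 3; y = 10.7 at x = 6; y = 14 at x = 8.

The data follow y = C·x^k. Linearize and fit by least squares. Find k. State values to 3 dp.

k = 0.770

Linearized form: ln y = k·ln x + ln C. From the 4 transformed points,
Σln x = 4.9698, Σ(ln x)² = 8.7414, Σln y = 7.7934, Σln x·ln y = 11.6583.
Equations: 8.7414·k + 4.9698·ln C = 11.6583;  4.9698·k + 4·ln C = 7.7934.
Δ = 8.7414·4 − (4.9698)² = 10.2667; k = (11.6583·4 − 4.9698·7.7934)/10.2667 = 0.76960, ln C = (8.7414·7.7934 − 4.9698·11.6583)/10.2667 = 0.99216.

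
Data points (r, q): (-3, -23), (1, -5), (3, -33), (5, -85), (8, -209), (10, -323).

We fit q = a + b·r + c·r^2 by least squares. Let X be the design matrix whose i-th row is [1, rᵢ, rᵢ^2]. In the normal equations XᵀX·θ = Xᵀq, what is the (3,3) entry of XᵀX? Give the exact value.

14884

Row 3 ↔ basis r^2, column 3 ↔ basis r^2, so (XᵀX)_{3,3} = Σᵢ (r^2)·(r^2) = (9)·(9) + (1)·(1) + (9)·(9) + (25)·(25) + (64)·(64) + (100)·(100) = 14884.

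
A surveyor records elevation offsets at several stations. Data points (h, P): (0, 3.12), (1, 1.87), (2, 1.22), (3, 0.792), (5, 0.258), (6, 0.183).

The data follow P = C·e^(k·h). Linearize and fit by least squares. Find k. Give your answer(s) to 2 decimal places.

k = -0.48

Let Y = ln P. Fitting Y = k·h + ln C by least squares:
Σh = 17.0000, Σ(h)² = 75.0000, Σln P = -1.3236, Σh·ln P = -16.6395.
Equations: 75.0000·k + 17.0000·ln C = -16.6395;  17.0000·k + 6·ln C = -1.3236.
Solving (det = 161.0000): k = -0.48034, ln C = 1.14037.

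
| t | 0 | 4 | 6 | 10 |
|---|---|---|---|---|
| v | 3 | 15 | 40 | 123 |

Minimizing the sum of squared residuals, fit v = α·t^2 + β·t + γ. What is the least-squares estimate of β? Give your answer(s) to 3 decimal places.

β = -2.772

From the data, Σt^2·t^2 = 11552, Σt^2·t = 1280, Σt^2 = 152, Σt·t = 152, Σt = 20, Σ1 = 4.
For Xᵀv: Σt^2·v = 13980, Σt·v = 1530, Σv = 181.
Inverting the 3×3 Gram matrix, [α, β, γ]ᵀ = [71/48, -865/312, 151/52]ᵀ.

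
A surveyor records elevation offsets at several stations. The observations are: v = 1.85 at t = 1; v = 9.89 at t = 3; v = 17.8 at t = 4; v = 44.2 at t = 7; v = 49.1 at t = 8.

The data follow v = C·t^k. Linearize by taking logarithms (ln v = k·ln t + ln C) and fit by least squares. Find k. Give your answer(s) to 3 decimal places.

With ln vᵢ as the transformed response and ln tᵢ as the regressor:
Σln t = 6.5103, Σ(ln t)² = 11.2394, Σln v = 13.4685, Σln t·ln v = 21.9785.
Normal system: [[11.2394, 6.5103]; [6.5103, 5]]·[k, ln C]ᵀ = [21.9785, 13.4685]ᵀ.
Δ = 11.2394·5 − (6.5103)² = 13.8136; k = (21.9785·5 − 6.5103·13.4685)/13.8136 = 1.60777, ln C = (11.2394·13.4685 − 6.5103·21.9785)/13.8136 = 0.60030.

k = 1.608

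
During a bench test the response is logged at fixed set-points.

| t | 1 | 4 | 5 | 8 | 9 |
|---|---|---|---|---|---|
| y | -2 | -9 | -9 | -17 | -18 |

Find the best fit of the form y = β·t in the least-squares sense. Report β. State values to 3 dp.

β = -2.037

Normal-equation sums: Σt·t = 187.
Right-hand side: Σt·y = -381.
Normal equations: [[187]]·[β]ᵀ = [-381]ᵀ.
Hence β = -381 / 187 ≈ -2.03743.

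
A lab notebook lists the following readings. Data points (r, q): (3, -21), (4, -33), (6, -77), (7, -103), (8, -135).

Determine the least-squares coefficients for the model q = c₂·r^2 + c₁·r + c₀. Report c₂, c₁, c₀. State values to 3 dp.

c₂ = -2.221, c₁ = 1.455, c₀ = -4.662

Normal-equation sums: Σr^2·r^2 = 8130, Σr^2·r = 1162, Σr^2 = 174, Σr·r = 174, Σr = 28, Σ1 = 5.
For Xᵀq: Σr^2·q = -17176, Σr·q = -2458, Σq = -369.
Inverting the 3×3 Gram matrix, [c₂, c₁, c₀]ᵀ = [-171/77, 16/11, -359/77]ᵀ.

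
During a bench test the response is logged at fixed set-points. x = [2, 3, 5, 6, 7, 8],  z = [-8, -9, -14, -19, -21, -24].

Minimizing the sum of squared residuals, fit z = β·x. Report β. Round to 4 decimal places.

Sums needed: Σx·x = 187.
For Mᵀz: Σx·z = -566.
So MᵀM·[β]ᵀ = Mᵀz: [[187]]·[β]ᵀ = [-566]ᵀ.
β = (-566)/187 = -3.02674.

β = -3.0267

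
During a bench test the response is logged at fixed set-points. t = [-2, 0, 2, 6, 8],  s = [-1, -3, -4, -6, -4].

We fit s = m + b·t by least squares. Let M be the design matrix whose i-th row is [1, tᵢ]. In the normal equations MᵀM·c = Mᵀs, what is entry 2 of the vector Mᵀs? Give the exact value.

-74

Entry 2 ↔ basis t, so (Mᵀs)_{2} = Σᵢ (t)·sᵢ = (-2)·(-1) + (0)·(-3) + (2)·(-4) + (6)·(-6) + (8)·(-4) = -74.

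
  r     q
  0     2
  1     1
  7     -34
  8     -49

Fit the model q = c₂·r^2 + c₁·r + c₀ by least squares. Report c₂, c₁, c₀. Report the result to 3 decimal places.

Entries of MᵀM: Σr^2·r^2 = 6498, Σr^2·r = 856, Σr^2 = 114, Σr·r = 114, Σr = 16, Σ1 = 4.
Right-hand side: Σr^2·q = -4801, Σr·q = -629, Σq = -80.
MᵀM·[c₂, c₁, c₀]ᵀ = Mᵀq becomes [[6498, 856, 114]; [856, 114, 16]; [114, 16, 4]]·[c₂, c₁, c₀]ᵀ = [-4801, -629, -80]ᵀ.
Row-reducing yields c₂ = -1, c₁ = 91/50, c₀ = 61/50.

c₂ = -1.000, c₁ = 1.820, c₀ = 1.220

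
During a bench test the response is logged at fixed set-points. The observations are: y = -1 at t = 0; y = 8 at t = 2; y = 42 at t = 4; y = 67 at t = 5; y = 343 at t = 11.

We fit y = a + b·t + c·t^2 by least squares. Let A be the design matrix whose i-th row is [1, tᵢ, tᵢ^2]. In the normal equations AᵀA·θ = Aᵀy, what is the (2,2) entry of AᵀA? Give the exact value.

Row 2 ↔ basis t, column 2 ↔ basis t, so (AᵀA)_{2,2} = Σᵢ (t)·(t) = (0)·(0) + (2)·(2) + (4)·(4) + (5)·(5) + (11)·(11) = 166.

166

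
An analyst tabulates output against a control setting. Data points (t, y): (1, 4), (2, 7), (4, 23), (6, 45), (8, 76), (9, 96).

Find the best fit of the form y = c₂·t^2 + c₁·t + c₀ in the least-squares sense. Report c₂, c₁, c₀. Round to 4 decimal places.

Setting ∂/∂c₂ … = 0 gives: 12226·c₂ + 1530·c₁ + 202·c₀ = 14660;  1530·c₂ + 202·c₁ + 30·c₀ = 1852;  202·c₂ + 30·c₁ + 6·c₀ = 251.
(Σt^2·t^2 = 12226, Σt^2·t = 1530, Σt^2 = 202, Σt·t = 202, Σt = 30, Σ1 = 6, Σt^2·y = 14660, Σt·y = 1852, Σy = 251.)
Inverting the 3×3 Gram matrix, [c₂, c₁, c₀]ᵀ = [719/676, 571/676, 609/338]ᵀ.

c₂ = 1.0636, c₁ = 0.8447, c₀ = 1.8018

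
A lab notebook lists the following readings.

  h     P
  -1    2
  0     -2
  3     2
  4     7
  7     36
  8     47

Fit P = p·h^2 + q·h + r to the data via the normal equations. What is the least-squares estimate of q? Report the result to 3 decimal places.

Setting ∂/∂p … = 0 gives: 6835·p + 945·q + 139·r = 4904;  945·p + 139·q + 21·r = 660;  139·p + 21·q + 6·r = 92.
Solving the 3×3 system (Gaussian elimination) gives p = 305/304, q = -74181/39824, r = -13839/9956.

q = -1.863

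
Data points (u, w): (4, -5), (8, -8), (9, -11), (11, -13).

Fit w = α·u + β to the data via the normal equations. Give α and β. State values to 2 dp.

α = -1.15, β = -0.02

Forming XᵀX = [[282, 32]; [32, 4]] and Xᵀw = [-326, -37]ᵀ gives XᵀX·[α, β]ᵀ = Xᵀw.
Eliminating β: 4·(row 1) − 32·(row 2) gives 104·α = 4·(-326) − 32·(-37) = -120, so α = -15/13.
Then β = ((-37) − 32·(-15/13))/4 = -1/52.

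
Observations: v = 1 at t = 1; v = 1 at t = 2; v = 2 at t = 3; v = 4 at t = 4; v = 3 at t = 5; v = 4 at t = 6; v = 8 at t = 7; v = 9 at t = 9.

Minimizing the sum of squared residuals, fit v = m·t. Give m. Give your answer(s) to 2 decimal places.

m = 0.91

Sums needed: Σt·t = 221.
Moment sums: Σt·v = 201.
Normal equations: [[221]]·[m]ᵀ = [201]ᵀ.
m = 201/221 = 0.909502.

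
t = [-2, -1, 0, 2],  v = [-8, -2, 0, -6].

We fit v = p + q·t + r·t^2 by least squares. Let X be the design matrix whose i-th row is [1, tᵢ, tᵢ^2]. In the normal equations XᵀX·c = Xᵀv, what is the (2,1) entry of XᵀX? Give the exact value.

Row 2 ↔ basis t, column 1 ↔ basis 1, so (XᵀX)_{2,1} = Σᵢ t = (-2)·(1) + (-1)·(1) + (0)·(1) + (2)·(1) = -1.

-1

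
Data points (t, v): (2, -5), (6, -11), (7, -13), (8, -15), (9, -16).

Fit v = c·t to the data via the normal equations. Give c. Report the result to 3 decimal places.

c = -1.842

AᵀA·[c]ᵀ = Aᵀv reads: 234·c = -431.
(Σt·t = 234, Σt·v = -431.)
Hence c = -431 / 234 ≈ -1.84188.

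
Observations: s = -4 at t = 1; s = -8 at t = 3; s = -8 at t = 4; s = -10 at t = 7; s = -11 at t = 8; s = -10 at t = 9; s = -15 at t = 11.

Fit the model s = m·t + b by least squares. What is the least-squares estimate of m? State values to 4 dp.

m = -0.8792

Forming MᵀM = [[341, 43]; [43, 7]] and Mᵀs = [-473, -66]ᵀ gives MᵀM·[m, b]ᵀ = Mᵀs.
det = 341·7 − 43² = 538.
m = ((-473)·7 − 43·(-66))/538 = -473/538; b = (341·(-66) − 43·(-473))/538 = -2167/538.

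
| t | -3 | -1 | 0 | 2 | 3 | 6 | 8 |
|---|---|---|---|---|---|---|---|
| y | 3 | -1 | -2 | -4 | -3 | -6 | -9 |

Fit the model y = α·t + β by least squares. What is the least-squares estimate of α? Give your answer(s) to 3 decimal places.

XᵀX·[α, β]ᵀ = Xᵀy reads: 123·α + 15·β = -133;  15·α + 7·β = -22.
Δ = 123·7 − 15² = 636.
α = ((-133)·7 − 15·(-22))/636 = -601/636; β = (123·(-22) − 15·(-133))/636 = -237/212.

α = -0.945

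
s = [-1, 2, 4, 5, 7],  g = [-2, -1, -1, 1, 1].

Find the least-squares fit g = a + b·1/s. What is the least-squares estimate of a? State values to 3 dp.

a = -0.422

Compute the Gram sums: Σ1 = 5, Σ1/s = 13/140, Σ1/s·1/s = 26909/19600.
For Aᵀg: Σg = -2, Σ1/s·g = 223/140.
Eliminating b: (26909/19600)·(row 1) − (13/140)·(row 2) gives (16797/2450)·a = (26909/19600)·(-2) − (13/140)·(223/140) = -56717/19600, so a = -56717/134376.
Then b = ((223/140) − (13/140)·(-56717/134376))/(26909/19600) = 39935/33594.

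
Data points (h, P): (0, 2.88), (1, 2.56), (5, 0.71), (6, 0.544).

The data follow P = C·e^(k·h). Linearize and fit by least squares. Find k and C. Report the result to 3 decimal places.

k = -0.291, C = 3.110

Taking logs, ln P = k·h + ln C, so regress ln P on h.
Σh = 12.0000, Σ(h)² = 62.0000, Σln P = 1.0465, Σh·ln P = -4.4253.
Equations: 62.0000·k + 12.0000·ln C = -4.4253;  12.0000·k + 4·ln C = 1.0465.
Slope k = (n·Σh·ln P − Σh·Σln P)/(n·Σ(h)² − (Σh)²) = (4·-4.4253 − 12.0000·1.0465)/104.0000 = -0.29095; ln C = (Σln P − k·Σh)/n = 1.13449, so C = exp(1.13449) = 3.10957.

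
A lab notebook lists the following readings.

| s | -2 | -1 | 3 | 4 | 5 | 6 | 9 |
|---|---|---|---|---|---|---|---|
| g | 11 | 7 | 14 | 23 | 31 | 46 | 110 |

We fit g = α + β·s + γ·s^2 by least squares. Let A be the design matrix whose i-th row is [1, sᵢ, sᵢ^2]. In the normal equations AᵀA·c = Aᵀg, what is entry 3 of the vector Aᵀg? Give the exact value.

Entry 3 ↔ basis s^2, so (Aᵀg)_{3} = Σᵢ (s^2)·gᵢ = (4)·(11) + (1)·(7) + (9)·(14) + (16)·(23) + (25)·(31) + (36)·(46) + (81)·(110) = 11886.

11886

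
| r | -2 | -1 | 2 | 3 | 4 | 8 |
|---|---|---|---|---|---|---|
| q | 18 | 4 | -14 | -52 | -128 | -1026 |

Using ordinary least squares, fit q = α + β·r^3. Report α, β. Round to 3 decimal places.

Forming XᵀX = [[6, 602]; [602, 267098]] and Xᵀq = [-1198, -535168]ᵀ gives XᵀX·[α, β]ᵀ = Xᵀq.
det = 6·267098 − 602² = 1240184.
α = ((-1198)·267098 − 602·(-535168))/1240184 = 546933/310046; β = (6·(-535168) − 602·(-1198))/1240184 = -622453/310046.

α = 1.764, β = -2.008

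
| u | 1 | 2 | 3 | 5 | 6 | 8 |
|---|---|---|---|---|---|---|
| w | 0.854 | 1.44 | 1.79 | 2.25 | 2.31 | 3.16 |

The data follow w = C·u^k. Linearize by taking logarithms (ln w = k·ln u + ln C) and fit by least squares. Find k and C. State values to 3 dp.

k = 0.581, C = 0.899

Taking logs, ln w = k·ln u + ln C, so regress ln w on ln u.
Σln u = 7.2724, Σ(ln u)² = 11.8122, Σln w = 3.5878, Σln u·ln w = 6.0902.
Equations: 11.8122·k + 7.2724·ln C = 6.0902;  7.2724·k + 6·ln C = 3.5878.
Δ = 11.8122·6 − (7.2724)² = 17.9853; k = (6.0902·6 − 7.2724·3.5878)/17.9853 = 0.58100, ln C = (11.8122·3.5878 − 7.2724·6.0902)/17.9853 = -0.10625, so C = exp(-0.10625) = 0.89920.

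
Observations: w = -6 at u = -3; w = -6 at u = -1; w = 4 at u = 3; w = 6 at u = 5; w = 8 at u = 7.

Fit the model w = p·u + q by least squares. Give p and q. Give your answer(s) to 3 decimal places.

p = 1.581, q = -2.279

Forming MᵀM = [[93, 11]; [11, 5]] and Mᵀw = [122, 6]ᵀ gives MᵀM·[p, q]ᵀ = Mᵀw.
Δ = 93·5 − 11² = 344.
p = (122·5 − 11·6)/344 = 68/43; q = (93·6 − 11·122)/344 = -98/43.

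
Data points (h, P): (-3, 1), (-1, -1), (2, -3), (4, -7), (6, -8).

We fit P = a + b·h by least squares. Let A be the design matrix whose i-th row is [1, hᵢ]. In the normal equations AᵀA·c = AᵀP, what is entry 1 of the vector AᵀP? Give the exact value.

-18

Entry 1 ↔ basis 1, so (AᵀP)_{1} = Σᵢ Pᵢ = (1)·(1) + (1)·(-1) + (1)·(-3) + (1)·(-7) + (1)·(-8) = -18.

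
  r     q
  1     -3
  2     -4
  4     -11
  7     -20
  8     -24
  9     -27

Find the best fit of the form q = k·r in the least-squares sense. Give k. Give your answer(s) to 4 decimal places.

k = -2.9302

Forming MᵀM = [[215]] and Mᵀq = [-630]ᵀ gives MᵀM·[k]ᵀ = Mᵀq.
Hence k = -630 / 215 ≈ -2.93023.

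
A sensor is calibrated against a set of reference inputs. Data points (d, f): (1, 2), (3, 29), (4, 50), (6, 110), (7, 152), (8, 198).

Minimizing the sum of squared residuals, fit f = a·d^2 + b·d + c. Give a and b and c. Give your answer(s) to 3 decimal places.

a = 3.030, b = 0.611, c = -1.150

AᵀA·[a, b, c]ᵀ = Aᵀf reads: 8131·a + 1163·b + 175·c = 25143;  1163·a + 175·b + 29·c = 3597;  175·a + 29·b + 6·c = 541.
Row-reducing yields a = 1333/440, b = 269/440, c = -23/20.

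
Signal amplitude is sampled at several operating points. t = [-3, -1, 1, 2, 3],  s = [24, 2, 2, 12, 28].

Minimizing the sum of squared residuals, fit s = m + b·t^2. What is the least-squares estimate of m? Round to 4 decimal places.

From the data, Σ1 = 5, Σt^2 = 24, Σt^2·t^2 = 180.
Moment sums: Σs = 68, Σt^2·s = 520.
Normal equations: [[5, 24]; [24, 180]]·[m, b]ᵀ = [68, 520]ᵀ.
Δ = 5·180 − 24² = 324.
m = (68·180 − 24·520)/324 = -20/27; b = (5·520 − 24·68)/324 = 242/81.

m = -0.7407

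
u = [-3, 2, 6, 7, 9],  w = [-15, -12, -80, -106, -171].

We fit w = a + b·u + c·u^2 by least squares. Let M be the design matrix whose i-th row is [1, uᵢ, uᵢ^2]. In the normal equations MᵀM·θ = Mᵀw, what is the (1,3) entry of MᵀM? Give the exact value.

179

Row 1 ↔ basis 1, column 3 ↔ basis u^2, so (MᵀM)_{1,3} = Σᵢ u^2 = (1)·(9) + (1)·(4) + (1)·(36) + (1)·(49) + (1)·(81) = 179.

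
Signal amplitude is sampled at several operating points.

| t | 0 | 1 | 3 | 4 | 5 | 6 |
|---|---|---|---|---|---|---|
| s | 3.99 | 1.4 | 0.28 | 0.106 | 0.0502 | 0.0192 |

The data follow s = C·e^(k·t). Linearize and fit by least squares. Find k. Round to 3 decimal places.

Let Y = ln s. Fitting Y = k·t + ln C by least squares:
Sums: Σt = 19.0000, Σ(t)² = 87.0000, Σln s = -8.7416, Σt·ln s = -51.1355.
Normal system: [[87.0000, 19.0000]; [19.0000, 6]]·[k, ln C]ᵀ = [-51.1355, -8.7416]ᵀ.
Δ = 87.0000·6 − (19.0000)² = 161.0000; k = (-51.1355·6 − 19.0000·-8.7416)/161.0000 = -0.87405, ln C = (87.0000·-8.7416 − 19.0000·-51.1355)/161.0000 = 1.31090.

k = -0.874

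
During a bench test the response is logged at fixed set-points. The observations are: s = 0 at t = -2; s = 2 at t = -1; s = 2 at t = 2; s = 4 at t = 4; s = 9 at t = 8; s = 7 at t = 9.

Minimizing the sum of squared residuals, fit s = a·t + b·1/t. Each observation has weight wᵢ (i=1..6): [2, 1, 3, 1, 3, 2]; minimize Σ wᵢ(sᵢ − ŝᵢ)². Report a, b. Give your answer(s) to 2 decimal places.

With design matrix A, AᵀWA = [[391, 12]; [12, 12359/5184]] and AᵀWs = [368, 499/72]ᵀ.
Δ = 391·(12359/5184) − 12² = 4085873/5184.
a = (368·(12359/5184) − 12·(499/72))/(4085873/5184) = 4116976/4085873; b = (391·(499/72) − 12·368)/(4085873/5184) = -8844696/4085873.

a = 1.01, b = -2.16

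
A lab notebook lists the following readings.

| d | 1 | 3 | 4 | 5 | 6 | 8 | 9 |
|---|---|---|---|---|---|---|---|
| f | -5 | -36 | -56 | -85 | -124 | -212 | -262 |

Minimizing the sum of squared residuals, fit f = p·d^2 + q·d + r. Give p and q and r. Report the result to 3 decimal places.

With design matrix M, MᵀM = [[12916, 1674, 232]; [1674, 232, 36]; [232, 36, 7]] and Mᵀf = [-42604, -5560, -780]ᵀ.
Inverting the 3×3 Gram matrix, [p, q, r]ᵀ = [-10084/3423, -3214/1141, 340/489]ᵀ.

p = -2.946, q = -2.817, r = 0.695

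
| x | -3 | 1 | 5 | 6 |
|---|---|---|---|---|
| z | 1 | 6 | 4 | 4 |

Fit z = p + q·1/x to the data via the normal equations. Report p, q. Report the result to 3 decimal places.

p = 2.827, q = 3.573

The normal equations are: 4·p + (31/30)·q = 15;  (31/30)·p + (1061/900)·q = 107/15.
(Σ1 = 4, Σ1/x = 31/30, Σ1/x·1/x = 1061/900, Σz = 15, Σ1/x·z = 107/15.)
Δ = 4·(1061/900) − (31/30)² = 3283/900.
p = (15·(1061/900) − (31/30)·(107/15))/(3283/900) = 9281/3283; q = (4·(107/15) − (31/30)·15)/(3283/900) = 11730/3283.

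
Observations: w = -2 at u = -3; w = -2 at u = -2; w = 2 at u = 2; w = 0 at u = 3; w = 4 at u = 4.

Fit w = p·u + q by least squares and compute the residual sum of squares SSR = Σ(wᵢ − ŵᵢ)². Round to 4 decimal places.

Normal-equation sums: Σu·u = 42, Σu = 4, Σ1 = 5.
And Σu·w = 30, Σw = 2.
MᵀM·[p, q]ᵀ = Mᵀw becomes [[42, 4]; [4, 5]]·[p, q]ᵀ = [30, 2]ᵀ.
Δ = 42·5 − 4² = 194.
p = (30·5 − 4·2)/194 = 71/97; q = (42·2 − 4·30)/194 = -18/97.
Residuals: 37/97, -34/97, 70/97, -195/97, 122/97; SSR = 622/97.

SSR = 6.4124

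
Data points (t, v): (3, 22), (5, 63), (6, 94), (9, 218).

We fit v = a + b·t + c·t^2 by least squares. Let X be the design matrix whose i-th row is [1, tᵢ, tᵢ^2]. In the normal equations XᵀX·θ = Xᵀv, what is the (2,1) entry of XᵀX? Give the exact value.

Row 2 ↔ basis t, column 1 ↔ basis 1, so (XᵀX)_{2,1} = Σᵢ t = (3)·(1) + (5)·(1) + (6)·(1) + (9)·(1) = 23.

23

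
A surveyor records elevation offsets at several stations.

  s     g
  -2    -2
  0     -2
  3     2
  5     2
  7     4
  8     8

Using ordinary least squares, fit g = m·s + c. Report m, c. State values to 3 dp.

m = 0.903, c = -1.161

MᵀM·[m, c]ᵀ = Mᵀg reads: 151·m + 21·c = 112;  21·m + 6·c = 12.
Δ = 151·6 − 21² = 465.
m = (112·6 − 21·12)/465 = 28/31; c = (151·12 − 21·112)/465 = -36/31.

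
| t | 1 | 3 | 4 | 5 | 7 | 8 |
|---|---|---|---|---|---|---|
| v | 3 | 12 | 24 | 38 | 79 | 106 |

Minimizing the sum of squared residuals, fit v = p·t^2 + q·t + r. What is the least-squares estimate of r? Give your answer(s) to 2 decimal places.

r = 4.00

Setting ∂/∂p … = 0 gives: 7460·p + 1072·q + 164·r = 12100;  1072·p + 164·q + 28·r = 1726;  164·p + 28·q + 6·r = 262.
Solving the 3×3 system (Gaussian elimination) gives p = 77/39, q = -239/78, r = 4.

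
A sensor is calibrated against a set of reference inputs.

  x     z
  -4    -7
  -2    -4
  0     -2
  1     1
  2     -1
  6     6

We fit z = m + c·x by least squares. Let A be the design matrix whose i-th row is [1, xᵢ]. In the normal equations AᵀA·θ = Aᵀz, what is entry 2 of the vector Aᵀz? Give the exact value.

Entry 2 ↔ basis x, so (Aᵀz)_{2} = Σᵢ (x)·zᵢ = (-4)·(-7) + (-2)·(-4) + (0)·(-2) + (1)·(1) + (2)·(-1) + (6)·(6) = 71.

71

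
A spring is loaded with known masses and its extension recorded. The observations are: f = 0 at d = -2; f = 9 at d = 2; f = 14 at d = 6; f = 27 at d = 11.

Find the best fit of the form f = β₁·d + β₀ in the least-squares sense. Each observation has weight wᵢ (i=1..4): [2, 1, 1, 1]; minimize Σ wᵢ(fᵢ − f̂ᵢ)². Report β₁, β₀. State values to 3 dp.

β₁ = 2.008, β₀ = 3.976

The normal equations are: 169·β₁ + 15·β₀ = 399;  15·β₁ + 5·β₀ = 50.
det = 169·5 − 15² = 620.
β₁ = (399·5 − 15·50)/620 = 249/124; β₀ = (169·50 − 15·399)/620 = 493/124.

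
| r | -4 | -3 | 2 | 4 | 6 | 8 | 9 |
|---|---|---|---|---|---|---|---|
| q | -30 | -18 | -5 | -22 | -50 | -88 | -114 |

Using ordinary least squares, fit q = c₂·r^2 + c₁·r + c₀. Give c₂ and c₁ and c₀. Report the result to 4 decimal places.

c₂ = -1.4954, c₁ = 1.0322, c₀ = -1.6795

Compute the Gram sums: Σr^2·r^2 = 12562, Σr^2·r = 1438, Σr^2 = 226, Σr·r = 226, Σr = 22, Σ1 = 7.
Moment sums: Σr^2·q = -17680, Σr·q = -1954, Σq = -327.
Normal equations: [[12562, 1438, 226]; [1438, 226, 22]; [226, 22, 7]]·[c₂, c₁, c₀]ᵀ = [-17680, -1954, -327]ᵀ.
Inverting the 3×3 Gram matrix, [c₂, c₁, c₀]ᵀ = [-28723/19208, 178445/172872, -36292/21609]ᵀ.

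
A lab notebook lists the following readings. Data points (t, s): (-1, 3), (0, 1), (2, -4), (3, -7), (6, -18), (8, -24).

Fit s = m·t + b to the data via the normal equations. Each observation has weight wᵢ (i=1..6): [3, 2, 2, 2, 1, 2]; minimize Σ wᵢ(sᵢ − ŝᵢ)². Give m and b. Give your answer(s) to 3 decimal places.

m = -3.034, b = 0.915

Forming AᵀWA = [[193, 29]; [29, 12]] and AᵀWs = [-559, -77]ᵀ gives AᵀWA·[m, b]ᵀ = AᵀWs.
det = 193·12 − 29² = 1475.
m = ((-559)·12 − 29·(-77))/1475 = -179/59; b = (193·(-77) − 29·(-559))/1475 = 54/59.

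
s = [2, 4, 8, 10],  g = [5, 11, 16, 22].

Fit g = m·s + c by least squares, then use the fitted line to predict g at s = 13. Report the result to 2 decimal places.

ĝ = 27.15

The normal system XᵀX·[m, c]ᵀ = Xᵀg is [[184, 24]; [24, 4]]·[m, c]ᵀ = [402, 54]ᵀ.
Determinant 184·4 − 24² = 160.
m = (402·4 − 24·54)/160 = 39/20; c = (184·54 − 24·402)/160 = 9/5.
At s = 13: ĝ = (39/20)·(13) + (9/5)·(1) = 543/20.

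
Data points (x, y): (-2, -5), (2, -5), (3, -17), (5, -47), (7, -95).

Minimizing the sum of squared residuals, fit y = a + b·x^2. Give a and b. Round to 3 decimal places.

a = 2.374, b = -1.988

The normal equations are: 5·a + 91·b = -169;  91·a + 3139·b = -6023.
Δ = 5·3139 − 91² = 7414.
a = ((-169)·3139 − 91·(-6023))/7414 = 8801/3707; b = (5·(-6023) − 91·(-169))/7414 = -7368/3707.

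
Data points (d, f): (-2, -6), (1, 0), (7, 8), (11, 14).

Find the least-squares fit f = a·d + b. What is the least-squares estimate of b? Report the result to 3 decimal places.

b = -2.370

With design matrix X, XᵀX = [[175, 17]; [17, 4]] and Xᵀf = [222, 16]ᵀ.
Eliminating b: 4·(row 1) − 17·(row 2) gives 411·a = 4·222 − 17·16 = 616, so a = 616/411.
Then b = (16 − 17·(616/411))/4 = -974/411.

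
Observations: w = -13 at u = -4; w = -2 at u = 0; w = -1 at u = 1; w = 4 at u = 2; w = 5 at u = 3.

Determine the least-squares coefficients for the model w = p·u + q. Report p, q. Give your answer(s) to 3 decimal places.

Entries of AᵀA: Σu·u = 30, Σu = 2, Σ1 = 5.
Right-hand side: Σu·w = 74, Σw = -7.
Eliminating q: 5·(row 1) − 2·(row 2) gives 146·p = 5·74 − 2·(-7) = 384, so p = 192/73.
Then q = ((-7) − 2·(192/73))/5 = -179/73.

p = 2.630, q = -2.452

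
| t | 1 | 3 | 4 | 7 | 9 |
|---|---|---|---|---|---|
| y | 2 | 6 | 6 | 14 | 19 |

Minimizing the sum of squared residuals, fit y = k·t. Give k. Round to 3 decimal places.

k = 2.006

Forming AᵀA = [[156]] and Aᵀy = [313]ᵀ gives AᵀA·[k]ᵀ = Aᵀy.
k = 313/156 = 2.00641.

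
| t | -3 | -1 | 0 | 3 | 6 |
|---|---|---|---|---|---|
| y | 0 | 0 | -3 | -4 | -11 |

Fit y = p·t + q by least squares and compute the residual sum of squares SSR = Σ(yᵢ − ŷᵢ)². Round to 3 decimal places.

SSR = 9.200

Normal-equation sums: Σt·t = 55, Σt = 5, Σ1 = 5.
For Xᵀy: Σt·y = -78, Σy = -18.
Determinant 55·5 − 5² = 250.
p = ((-78)·5 − 5·(-18))/250 = -6/5; q = (55·(-18) − 5·(-78))/250 = -12/5.
Residuals: -6/5, 6/5, -3/5, 2, -7/5; SSR = 46/5.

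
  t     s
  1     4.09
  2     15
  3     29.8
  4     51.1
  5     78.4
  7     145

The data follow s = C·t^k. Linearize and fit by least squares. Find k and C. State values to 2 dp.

k = 1.83, C = 4.11

Taking logs, ln s = k·ln t + ln C, so regress ln s on ln t.
Over the data: Σln t = 6.7334, Σ(ln t)² = 9.9861, Σln s = 20.7834, Σln t·ln s = 27.7641.
Normal system: [[9.9861, 6.7334]; [6.7334, 6]]·[k, ln C]ᵀ = [27.7641, 20.7834]ᵀ.
Solving (det = 14.5777): k = 1.82752, ln C = 1.41300, so C = exp(1.41300) = 4.10826.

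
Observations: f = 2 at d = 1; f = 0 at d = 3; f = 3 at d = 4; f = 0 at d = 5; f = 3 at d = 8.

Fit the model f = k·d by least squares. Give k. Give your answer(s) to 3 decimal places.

k = 0.330

The normal equations are: 115·k = 38.
(Σd·d = 115, Σd·f = 38.)
Hence k = 38 / 115 ≈ 0.330435.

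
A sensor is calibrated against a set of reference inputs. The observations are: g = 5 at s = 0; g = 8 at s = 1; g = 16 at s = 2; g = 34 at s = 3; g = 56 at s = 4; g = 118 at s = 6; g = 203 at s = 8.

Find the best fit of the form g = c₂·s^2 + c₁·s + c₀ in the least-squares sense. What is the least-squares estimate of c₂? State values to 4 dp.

The normal system AᵀA·[c₂, c₁, c₀]ᵀ = Aᵀg is [[5746, 828, 130]; [828, 130, 24]; [130, 24, 7]]·[c₂, c₁, c₀]ᵀ = [18514, 2698, 440]ᵀ.
Row-reducing yields c₂ = 67877/22449, c₁ = 5261/7483, c₀ = 96394/22449.

c₂ = 3.0236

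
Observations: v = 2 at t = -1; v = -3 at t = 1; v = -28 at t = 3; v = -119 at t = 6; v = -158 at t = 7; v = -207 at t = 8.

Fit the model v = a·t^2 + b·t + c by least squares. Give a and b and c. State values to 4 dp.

a = -3.0732, b = -1.6481, c = 3.0442

Sums needed: Σt^2·t^2 = 7876, Σt^2·t = 1098, Σt^2 = 160, Σt·t = 160, Σt = 24, Σ1 = 6.
And Σt^2·v = -25527, Σt·v = -3565, Σv = -513.
Solving the 3×3 system (Gaussian elimination) gives a = -13983/4550, b = -7499/4550, c = 13851/4550.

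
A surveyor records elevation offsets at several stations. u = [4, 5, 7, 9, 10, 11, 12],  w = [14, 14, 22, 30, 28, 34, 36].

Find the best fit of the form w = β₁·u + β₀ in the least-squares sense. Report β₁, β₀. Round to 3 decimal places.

Forming MᵀM = [[536, 58]; [58, 7]] and Mᵀw = [1636, 178]ᵀ gives MᵀM·[β₁, β₀]ᵀ = Mᵀw.
Determinant 536·7 − 58² = 388.
β₁ = (1636·7 − 58·178)/388 = 282/97; β₀ = (536·178 − 58·1636)/388 = 130/97.

β₁ = 2.907, β₀ = 1.340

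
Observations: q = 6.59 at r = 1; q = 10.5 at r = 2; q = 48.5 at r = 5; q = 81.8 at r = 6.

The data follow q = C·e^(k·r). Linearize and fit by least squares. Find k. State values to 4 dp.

Taking logs, ln q = k·r + ln C, so regress ln q on r.
XᵀX = [[66.0000, 14.0000]; [14.0000, 4]], rhs = [52.4218, 12.5228]ᵀ  (here Σr = 14.0000, Σ(r)² = 66.0000, Σln q = 12.5228, Σr·ln q = 52.4218).
Slope k = (n·Σr·ln q − Σr·Σln q)/(n·Σ(r)² − (Σr)²) = (4·52.4218 − 14.0000·12.5228)/68.0000 = 0.50542; ln C = (Σln q − k·Σr)/n = 1.36173.

k = 0.5054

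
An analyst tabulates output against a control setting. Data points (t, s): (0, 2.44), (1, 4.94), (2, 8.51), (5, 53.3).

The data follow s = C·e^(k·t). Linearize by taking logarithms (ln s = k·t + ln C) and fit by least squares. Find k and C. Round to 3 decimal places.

With ln sᵢ as the transformed response and tᵢ as the regressor:
XᵀX = [[30.0000, 8.0000]; [8.0000, 4]], rhs = [25.7595, 8.6065]ᵀ  (here Σt = 8.0000, Σ(t)² = 30.0000, Σln s = 8.6065, Σt·ln s = 25.7595).
Slope k = (n·Σt·ln s − Σt·Σln s)/(n·Σ(t)² − (Σt)²) = (4·25.7595 − 8.0000·8.6065)/56.0000 = 0.61046; ln C = (Σln s − k·Σt)/n = 0.93071, so C = exp(0.93071) = 2.53632.

k = 0.610, C = 2.536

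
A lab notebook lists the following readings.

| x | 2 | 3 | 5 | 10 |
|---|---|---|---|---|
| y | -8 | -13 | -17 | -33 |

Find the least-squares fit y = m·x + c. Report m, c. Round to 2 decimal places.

With design matrix A, AᵀA = [[138, 20]; [20, 4]] and Aᵀy = [-470, -71]ᵀ.
Determinant 138·4 − 20² = 152.
m = ((-470)·4 − 20·(-71))/152 = -115/38; c = (138·(-71) − 20·(-470))/152 = -199/76.

m = -3.03, c = -2.62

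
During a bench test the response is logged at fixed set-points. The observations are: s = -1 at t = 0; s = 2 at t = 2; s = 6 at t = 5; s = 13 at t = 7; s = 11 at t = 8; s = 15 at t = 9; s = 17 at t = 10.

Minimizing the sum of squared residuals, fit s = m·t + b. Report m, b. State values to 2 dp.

m = 1.80, b = -1.53

Sums needed: Σt·t = 323, Σt = 41, Σ1 = 7.
For Mᵀs: Σt·s = 518, Σs = 63.
Normal equations: [[323, 41]; [41, 7]]·[m, b]ᵀ = [518, 63]ᵀ.
Δ = 323·7 − 41² = 580.
m = (518·7 − 41·63)/580 = 1043/580; b = (323·63 − 41·518)/580 = -889/580.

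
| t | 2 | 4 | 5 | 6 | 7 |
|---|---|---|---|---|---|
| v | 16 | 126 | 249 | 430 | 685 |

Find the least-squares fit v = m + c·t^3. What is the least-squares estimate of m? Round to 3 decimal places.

Forming AᵀA = [[5, 756]; [756, 184090]] and Aᵀv = [1506, 367152]ᵀ gives AᵀA·[m, c]ᵀ = Aᵀv.
Δ = 5·184090 − 756² = 348914.
m = (1506·184090 − 756·367152)/348914 = -163686/174457; c = (5·367152 − 756·1506)/348914 = 348612/174457.

m = -0.938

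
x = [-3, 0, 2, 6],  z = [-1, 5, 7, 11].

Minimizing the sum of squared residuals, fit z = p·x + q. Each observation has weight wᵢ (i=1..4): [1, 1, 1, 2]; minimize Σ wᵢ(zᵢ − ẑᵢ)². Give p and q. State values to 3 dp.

MᵀWM·[p, q]ᵀ = MᵀWz reads: 85·p + 11·q = 149;  11·p + 5·q = 33.
det = 85·5 − 11² = 304.
p = (149·5 − 11·33)/304 = 191/152; q = (85·33 − 11·149)/304 = 583/152.

p = 1.257, q = 3.836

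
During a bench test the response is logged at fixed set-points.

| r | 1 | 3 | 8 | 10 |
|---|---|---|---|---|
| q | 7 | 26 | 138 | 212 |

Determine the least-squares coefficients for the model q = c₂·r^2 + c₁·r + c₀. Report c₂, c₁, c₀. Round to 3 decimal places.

The normal system MᵀM·[c₂, c₁, c₀]ᵀ = Mᵀq is [[14178, 1540, 174]; [1540, 174, 22]; [174, 22, 4]]·[c₂, c₁, c₀]ᵀ = [30273, 3309, 383]ᵀ.
Row-reducing yields c₂ = 55/28, c₁ = 1605/1484, c₀ = 6463/1484.

c₂ = 1.964, c₁ = 1.082, c₀ = 4.355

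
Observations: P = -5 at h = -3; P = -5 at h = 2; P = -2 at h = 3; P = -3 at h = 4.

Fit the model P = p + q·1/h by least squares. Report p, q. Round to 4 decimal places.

The normal system XᵀX·[p, q]ᵀ = XᵀP is [[4, 3/4]; [3/4, 77/144]]·[p, q]ᵀ = [-15, -9/4]ᵀ.
Δ = 4·(77/144) − (3/4)² = 227/144.
p = ((-15)·(77/144) − (3/4)·(-9/4))/(227/144) = -912/227; q = (4·(-9/4) − (3/4)·(-15))/(227/144) = 324/227.

p = -4.0176, q = 1.4273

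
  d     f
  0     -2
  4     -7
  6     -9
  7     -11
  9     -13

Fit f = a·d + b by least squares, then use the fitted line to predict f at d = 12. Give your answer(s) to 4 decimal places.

The normal system AᵀA·[a, b]ᵀ = Aᵀf is [[182, 26]; [26, 5]]·[a, b]ᵀ = [-276, -42]ᵀ.
Δ = 182·5 − 26² = 234.
a = ((-276)·5 − 26·(-42))/234 = -16/13; b = (182·(-42) − 26·(-276))/234 = -2.
At d = 12: f̂ = (-16/13)·(12) + (-2)·(1) = -218/13.

f̂ = -16.7692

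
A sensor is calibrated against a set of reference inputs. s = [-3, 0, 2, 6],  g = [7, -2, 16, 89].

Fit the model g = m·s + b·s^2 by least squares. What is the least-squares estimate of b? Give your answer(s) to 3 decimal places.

Normal-equation sums: Σs·s = 49, Σs·s^2 = 197, Σs^2·s^2 = 1393.
Right-hand side: Σs·g = 545, Σs^2·g = 3331.
det = 49·1393 − 197² = 29448.
m = (545·1393 − 197·3331)/29448 = 5721/1636; b = (49·3331 − 197·545)/29448 = 3103/1636.

b = 1.897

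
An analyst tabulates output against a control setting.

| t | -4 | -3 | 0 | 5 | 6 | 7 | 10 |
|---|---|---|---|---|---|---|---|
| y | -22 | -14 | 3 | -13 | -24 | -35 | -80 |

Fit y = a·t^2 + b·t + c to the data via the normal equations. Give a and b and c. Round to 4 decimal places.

a = -1.0222, b = 1.9692, c = 1.9803

Forming MᵀM = [[14659, 1593, 235]; [1593, 235, 21]; [235, 21, 7]] and Mᵀy = [-11382, -1124, -185]ᵀ gives MᵀM·[a, b, c]ᵀ = Mᵀy.
Row-reducing yields a = -672331/657732, b = 431745/219244, c = 651245/328866.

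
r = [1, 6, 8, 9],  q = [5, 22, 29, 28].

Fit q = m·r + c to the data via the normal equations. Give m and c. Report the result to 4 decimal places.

m = 3.0789, c = 2.5263

Setting ∂/∂m … = 0 gives: 182·m + 24·c = 621;  24·m + 4·c = 84.
(Σr·r = 182, Σr = 24, Σ1 = 4, Σr·q = 621, Σq = 84.)
det = 182·4 − 24² = 152.
m = (621·4 − 24·84)/152 = 117/38; c = (182·84 − 24·621)/152 = 48/19.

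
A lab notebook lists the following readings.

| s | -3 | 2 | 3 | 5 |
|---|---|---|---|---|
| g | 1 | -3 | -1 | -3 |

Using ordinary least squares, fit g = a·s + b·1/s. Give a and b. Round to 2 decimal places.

a = -0.34, b = -2.73

Sums needed: Σs·s = 47, Σs·1/s = 4, Σ1/s·1/s = 461/900.
Moment sums: Σs·g = -27, Σ1/s·g = -83/30.
So MᵀM·[a, b]ᵀ = Mᵀg: [[47, 4]; [4, 461/900]]·[a, b]ᵀ = [-27, -83/30]ᵀ.
Eliminating b: (461/900)·(row 1) − 4·(row 2) gives (7267/900)·a = (461/900)·(-27) − 4·(-83/30) = -829/300, so a = -2487/7267.
Then b = ((-83/30) − 4·(-2487/7267))/(461/900) = -19830/7267.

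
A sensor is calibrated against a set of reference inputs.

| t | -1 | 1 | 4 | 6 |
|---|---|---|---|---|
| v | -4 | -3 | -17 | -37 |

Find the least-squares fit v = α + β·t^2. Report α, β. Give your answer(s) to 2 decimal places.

α = -2.36, β = -0.95

Setting ∂/∂α … = 0 gives: 4·α + 54·β = -61;  54·α + 1554·β = -1611.
(Σ1 = 4, Σt^2 = 54, Σt^2·t^2 = 1554, Σv = -61, Σt^2·v = -1611.)
Δ = 4·1554 − 54² = 3300.
α = ((-61)·1554 − 54·(-1611))/3300 = -26/11; β = (4·(-1611) − 54·(-61))/3300 = -21/22.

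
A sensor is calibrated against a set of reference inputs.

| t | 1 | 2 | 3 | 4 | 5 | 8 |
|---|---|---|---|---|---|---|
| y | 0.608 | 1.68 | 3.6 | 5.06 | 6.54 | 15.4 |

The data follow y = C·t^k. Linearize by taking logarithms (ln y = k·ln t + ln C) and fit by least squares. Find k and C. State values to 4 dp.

k = 1.5381, C = 0.6039

Let Y = ln y. Fitting Y = k·ln t + ln C by least squares:
AᵀA = [[10.5236, 6.8669]; [6.8669, 6]], rhs = [12.7229, 7.5358]ᵀ  (here Σln t = 6.8669, Σ(ln t)² = 10.5236, Σln y = 7.5358, Σln t·ln y = 12.7229).
Solving (det = 15.9867): k = 1.53813, ln C = -0.50440, so C = exp(-0.50440) = 0.60387.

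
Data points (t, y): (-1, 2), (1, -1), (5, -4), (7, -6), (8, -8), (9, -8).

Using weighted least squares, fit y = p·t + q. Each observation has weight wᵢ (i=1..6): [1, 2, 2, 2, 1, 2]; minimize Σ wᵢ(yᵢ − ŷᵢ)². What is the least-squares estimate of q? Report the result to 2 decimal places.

q = 0.47

From the data, Σwᵢ·t·t = 377, Σwᵢ·t = 51, Σwᵢ·1 = 10.
For AᵀWy: Σwᵢ·t·y = -336, Σwᵢ·y = -44.
Normal equations: [[377, 51]; [51, 10]]·[p, q]ᵀ = [-336, -44]ᵀ.
Determinant 377·10 − 51² = 1169.
p = ((-336)·10 − 51·(-44))/1169 = -1116/1169; q = (377·(-44) − 51·(-336))/1169 = 548/1169.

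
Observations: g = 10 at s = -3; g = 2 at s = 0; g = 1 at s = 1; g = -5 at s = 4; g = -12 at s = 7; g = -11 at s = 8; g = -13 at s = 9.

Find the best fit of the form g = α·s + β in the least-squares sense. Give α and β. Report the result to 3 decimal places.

The normal equations are: 220·α + 26·β = -338;  26·α + 7·β = -28.
(Σs·s = 220, Σs = 26, Σ1 = 7, Σs·g = -338, Σg = -28.)
Eliminating β: 7·(row 1) − 26·(row 2) gives 864·α = 7·(-338) − 26·(-28) = -1638, so α = -91/48.
Then β = ((-28) − 26·(-91/48))/7 = 73/24.

α = -1.896, β = 3.042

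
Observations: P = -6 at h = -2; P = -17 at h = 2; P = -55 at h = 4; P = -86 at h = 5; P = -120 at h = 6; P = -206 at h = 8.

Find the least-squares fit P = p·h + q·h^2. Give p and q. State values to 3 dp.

From the data, Σh·h = 149, Σh·h^2 = 917, Σh^2·h^2 = 6305.
And Σh·P = -3040, Σh^2·P = -20626.
Normal equations: [[149, 917]; [917, 6305]]·[p, q]ᵀ = [-3040, -20626]ᵀ.
Eliminating q: 6305·(row 1) − 917·(row 2) gives 98556·p = 6305·(-3040) − 917·(-20626) = -253158, so p = -42193/16426.
Then q = ((-20626) − 917·(-42193/16426))/6305 = -47599/16426.

p = -2.569, q = -2.898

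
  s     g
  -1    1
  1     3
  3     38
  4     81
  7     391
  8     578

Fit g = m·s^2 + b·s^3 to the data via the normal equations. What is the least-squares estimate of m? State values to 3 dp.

Sums needed: Σs^2·s^2 = 6836, Σs^2·s^3 = 50842, Σs^3·s^3 = 384620.
For Aᵀg: Σs^2·g = 57793, Σs^3·g = 436261.
So AᵀA·[m, b]ᵀ = Aᵀg: [[6836, 50842]; [50842, 384620]]·[m, b]ᵀ = [57793, 436261]ᵀ.
Eliminating b: 384620·(row 1) − 50842·(row 2) gives 44353356·m = 384620·57793 − 50842·436261 = 47961898, so m = 23980949/22176678.
Then b = (436261 − 50842·(23980949/22176678))/384620 = 21984245/22176678.

m = 1.081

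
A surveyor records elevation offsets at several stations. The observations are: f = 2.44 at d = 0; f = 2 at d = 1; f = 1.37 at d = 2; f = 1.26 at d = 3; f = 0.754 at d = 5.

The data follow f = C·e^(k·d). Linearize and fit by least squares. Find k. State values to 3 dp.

With ln fᵢ as the transformed response and dᵢ as the regressor:
Sums: Σd = 11.0000, Σ(d)² = 39.0000, Σln f = 1.8487, Σd·ln f = 0.6043.
Normal system: [[39.0000, 11.0000]; [11.0000, 5]]·[k, ln C]ᵀ = [0.6043, 1.8487]ᵀ.
Solving (det = 74.0000): k = -0.23398, ln C = 0.88449.

k = -0.234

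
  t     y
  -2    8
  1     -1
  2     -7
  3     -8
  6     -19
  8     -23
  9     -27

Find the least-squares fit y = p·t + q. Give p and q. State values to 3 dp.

Compute the Gram sums: Σt·t = 199, Σt = 27, Σ1 = 7.
Right-hand side: Σt·y = -596, Σy = -77.
So MᵀM·[p, q]ᵀ = Mᵀy: [[199, 27]; [27, 7]]·[p, q]ᵀ = [-596, -77]ᵀ.
Eliminating q: 7·(row 1) − 27·(row 2) gives 664·p = 7·(-596) − 27·(-77) = -2093, so p = -2093/664.
Then q = ((-77) − 27·(-2093/664))/7 = 769/664.

p = -3.152, q = 1.158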